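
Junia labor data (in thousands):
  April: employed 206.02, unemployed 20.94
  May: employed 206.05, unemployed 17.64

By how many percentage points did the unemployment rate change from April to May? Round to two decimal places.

The unemployment rate changed by −1.34 percentage points.

April: labor force = 206.02 + 20.94 = 226.96; u = 20.94/226.96 = 9.23%.
May: labor force = 206.05 + 17.64 = 223.69; u = 17.64/223.69 = 7.89%.
Change = 7.89% − 9.23% = −1.34 pp.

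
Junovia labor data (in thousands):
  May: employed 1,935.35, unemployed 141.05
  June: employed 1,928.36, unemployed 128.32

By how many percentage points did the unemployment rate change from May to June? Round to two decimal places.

May: labor force = 1,935.35 + 141.05 = 2,076.40; u = 141.05/2,076.40 = 6.79%.
June: labor force = 1,928.36 + 128.32 = 2,056.68; u = 128.32/2,056.68 = 6.24%.
Change = 6.24% − 6.79% = −0.55 pp.

The unemployment rate changed by −0.55 percentage points.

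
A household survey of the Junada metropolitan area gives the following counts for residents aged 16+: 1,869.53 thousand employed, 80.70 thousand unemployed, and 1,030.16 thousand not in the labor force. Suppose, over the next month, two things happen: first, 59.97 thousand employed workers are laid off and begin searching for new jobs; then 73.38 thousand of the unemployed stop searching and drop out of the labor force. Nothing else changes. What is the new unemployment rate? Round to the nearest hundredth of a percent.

New unemployment rate ≈ 3.59%.

Initially, labor force = 1,869.53 + 80.70 = 1,950.23 thousand, so u = 80.70/1,950.23 = 4.14%.
After the first change, employed falls and unemployed rises by 59.97; labor force unchanged → E = 1,809.56, U = 140.67, labor force = 1,950.23 thousand.
After the second change, unemployed and labor force both fall by 73.38 → E = 1,809.56, U = 67.29, labor force = 1,876.85 thousand.
New unemployment rate = 67.29 / 1,876.85 = 3.59%.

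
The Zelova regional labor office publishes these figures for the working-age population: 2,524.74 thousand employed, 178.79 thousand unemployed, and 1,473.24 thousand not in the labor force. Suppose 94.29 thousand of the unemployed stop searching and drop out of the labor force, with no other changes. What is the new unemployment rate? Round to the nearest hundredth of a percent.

New unemployment rate ≈ 3.24%.

Initially, labor force = 2,524.74 + 178.79 = 2,703.53 thousand, so u = 178.79/2,703.53 = 6.61%.
After the change, unemployed and labor force both fall by 94.29 → E = 2,524.74, U = 84.50, labor force = 2,609.24 thousand.
New unemployment rate = 84.50 / 2,609.24 = 3.24%.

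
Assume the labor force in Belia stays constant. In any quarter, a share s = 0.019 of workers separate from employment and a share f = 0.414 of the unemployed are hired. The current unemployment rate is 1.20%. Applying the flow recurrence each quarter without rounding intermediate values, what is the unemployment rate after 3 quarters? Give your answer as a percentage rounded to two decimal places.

With a fixed labor force, u_{t+1} = u_t + s·(1−u_t) − f·u_t = u_t·(1−s−f) + s.
Here 1−s−f = 0.567 and s = 0.019.
u_1 = 0.012000 × 0.567 + 0.019 = 0.025804.
u_2 = 0.025804 × 0.567 + 0.019 = 0.033631.
u_3 = 0.033631 × 0.567 + 0.019 = 0.038069.

Unemployment rate after three quarters ≈ 3.81%.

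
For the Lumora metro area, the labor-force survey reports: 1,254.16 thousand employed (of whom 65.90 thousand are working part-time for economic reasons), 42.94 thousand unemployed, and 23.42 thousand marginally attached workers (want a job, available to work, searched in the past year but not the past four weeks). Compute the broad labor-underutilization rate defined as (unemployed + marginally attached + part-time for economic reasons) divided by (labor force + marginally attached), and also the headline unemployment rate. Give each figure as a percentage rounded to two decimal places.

Broad underutilization rate ≈ 10.02%; headline unemployment rate ≈ 3.31%.

Labor force = 1,254.16 + 42.94 = 1,297.10 thousand.
Numerator = 42.94 + 23.42 + 65.90 = 132.26 thousand.
Denominator = 1,297.10 + 23.42 = 1,320.52 thousand.
Broad rate = 132.26 / 1,320.52 = 10.02%.
Headline unemployment rate = 42.94 / 1,297.10 = 3.31%.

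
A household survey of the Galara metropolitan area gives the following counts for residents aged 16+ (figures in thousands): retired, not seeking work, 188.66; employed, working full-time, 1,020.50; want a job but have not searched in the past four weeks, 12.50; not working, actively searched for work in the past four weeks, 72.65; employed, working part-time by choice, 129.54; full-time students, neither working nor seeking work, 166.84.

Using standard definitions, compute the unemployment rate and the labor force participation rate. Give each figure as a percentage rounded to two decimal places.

Unemployment rate ≈ 5.94%; labor force participation rate ≈ 76.87%.

Employed = 1,020.50 + 129.54 = 1,150.04 thousand.
Unemployed = 72.65 thousand.
Labor force = 1,150.04 + 72.65 = 1,222.69 thousand.
Not in labor force = 188.66 + 12.50 + 166.84 = 368.00 thousand (those not working and not actively searching are outside the labor force — including those who want a job but have given up searching).
Civilian working-age population = 1,222.69 + 368.00 = 1,590.69 thousand.
Unemployment rate = 72.65 / 1,222.69 = 5.94%.
Labor force participation rate = 1,222.69 / 1,590.69 = 76.87%.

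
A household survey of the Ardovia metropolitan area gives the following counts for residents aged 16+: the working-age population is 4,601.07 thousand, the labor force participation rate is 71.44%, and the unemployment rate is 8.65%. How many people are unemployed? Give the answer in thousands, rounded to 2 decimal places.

Labor force = 0.7144 × 4,601.07 = 3,287.00 thousand.
Unemployed = 0.0865 × 3,287.00 ≈ 284.33 thousand.

About 284.33 thousand are unemployed.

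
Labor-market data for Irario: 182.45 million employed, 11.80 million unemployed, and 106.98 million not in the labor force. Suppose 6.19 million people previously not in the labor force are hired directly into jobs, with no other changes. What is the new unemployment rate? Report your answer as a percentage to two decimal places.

Initially, labor force = 182.45 + 11.80 = 194.25 million, so u = 11.80/194.25 = 6.07%.
After the change, employed and labor force both rise by 6.19; unemployed unchanged → E = 188.64, U = 11.80, labor force = 200.44 million.
New unemployment rate = 11.80 / 200.44 = 5.89%.

New unemployment rate ≈ 5.89%.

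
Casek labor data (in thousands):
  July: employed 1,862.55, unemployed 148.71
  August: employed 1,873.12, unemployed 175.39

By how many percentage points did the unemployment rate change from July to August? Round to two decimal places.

The unemployment rate changed by +1.17 percentage points.

July: labor force = 1,862.55 + 148.71 = 2,011.26; u = 148.71/2,011.26 = 7.39%.
August: labor force = 1,873.12 + 175.39 = 2,048.51; u = 175.39/2,048.51 = 8.56%.
Change = 8.56% − 7.39% = +1.17 pp.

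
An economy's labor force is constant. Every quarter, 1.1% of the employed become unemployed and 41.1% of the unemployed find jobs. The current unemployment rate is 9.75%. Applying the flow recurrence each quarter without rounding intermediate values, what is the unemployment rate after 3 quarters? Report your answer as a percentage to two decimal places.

Unemployment rate after three quarters ≈ 3.99%.

With a fixed labor force, u_{t+1} = u_t + s·(1−u_t) − f·u_t = u_t·(1−s−f) + s.
Here 1−s−f = 0.578 and s = 0.011.
u_1 = 0.097500 × 0.578 + 0.011 = 0.067355.
u_2 = 0.067355 × 0.578 + 0.011 = 0.049931.
u_3 = 0.049931 × 0.578 + 0.011 = 0.039860.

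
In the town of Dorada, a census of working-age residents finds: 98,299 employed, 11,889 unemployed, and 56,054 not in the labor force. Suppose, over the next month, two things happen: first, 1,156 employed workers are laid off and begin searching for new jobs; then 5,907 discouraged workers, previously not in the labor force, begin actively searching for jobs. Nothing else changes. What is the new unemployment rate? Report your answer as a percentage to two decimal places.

Initially, labor force = 98,299 + 11,889 = 110,188, so u = 11,889/110,188 = 10.79%.
After the first change, employed falls and unemployed rises by 1,156; labor force unchanged → E = 97,143, U = 13,045, labor force = 110,188.
After the second change, unemployed and labor force both rise by 5,907 → E = 97,143, U = 18,952, labor force = 116,095.
New unemployment rate = 18,952 / 116,095 = 16.32%.

New unemployment rate ≈ 16.32%.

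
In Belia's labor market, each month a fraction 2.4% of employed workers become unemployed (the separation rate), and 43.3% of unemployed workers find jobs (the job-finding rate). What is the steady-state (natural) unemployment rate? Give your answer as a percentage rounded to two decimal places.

At steady state the flows balance: s·E = f·U, so U/(E+U) = s/(s+f).
u* = 2.4 / (2.4 + 43.3) = 2.4 / 45.70 = 5.25%.

Steady-state unemployment rate ≈ 5.25%.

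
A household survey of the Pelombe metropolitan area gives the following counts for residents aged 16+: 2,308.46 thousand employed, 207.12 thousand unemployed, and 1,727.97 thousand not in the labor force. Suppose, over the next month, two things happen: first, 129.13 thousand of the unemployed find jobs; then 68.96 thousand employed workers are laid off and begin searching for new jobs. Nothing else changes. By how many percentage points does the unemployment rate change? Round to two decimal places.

Initially, labor force = 2,308.46 + 207.12 = 2,515.58 thousand, so u = 207.12/2,515.58 = 8.23%.
After the first change, unemployed falls and employed rises by 129.13; labor force unchanged → E = 2,437.59, U = 77.99, labor force = 2,515.58 thousand.
After the second change, employed falls and unemployed rises by 68.96; labor force unchanged → E = 2,368.63, U = 146.95, labor force = 2,515.58 thousand.
New unemployment rate = 146.95 / 2,515.58 = 5.84%.
Change = 5.84% − 8.23% = −2.39 percentage points.

The unemployment rate changes by −2.39 percentage points.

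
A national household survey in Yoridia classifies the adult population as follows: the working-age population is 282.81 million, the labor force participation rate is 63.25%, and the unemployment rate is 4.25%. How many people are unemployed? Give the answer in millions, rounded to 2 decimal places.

Labor force = 0.6325 × 282.81 = 178.88 million.
Unemployed = 0.0425 × 178.88 ≈ 7.60 million.

About 7.60 million are unemployed.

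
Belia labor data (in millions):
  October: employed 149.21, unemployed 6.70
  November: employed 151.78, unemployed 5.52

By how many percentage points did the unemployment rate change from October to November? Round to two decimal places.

The unemployment rate changed by −0.79 percentage points.

October: labor force = 149.21 + 6.70 = 155.91; u = 6.70/155.91 = 4.30%.
November: labor force = 151.78 + 5.52 = 157.30; u = 5.52/157.30 = 3.51%.
Change = 3.51% − 4.30% = −0.79 pp.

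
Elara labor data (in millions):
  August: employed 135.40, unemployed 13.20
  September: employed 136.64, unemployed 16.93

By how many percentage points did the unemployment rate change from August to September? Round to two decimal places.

August: labor force = 135.40 + 13.20 = 148.60; u = 13.20/148.60 = 8.88%.
September: labor force = 136.64 + 16.93 = 153.57; u = 16.93/153.57 = 11.02%.
Change = 11.02% − 8.88% = +2.14 pp.

The unemployment rate changed by +2.14 percentage points.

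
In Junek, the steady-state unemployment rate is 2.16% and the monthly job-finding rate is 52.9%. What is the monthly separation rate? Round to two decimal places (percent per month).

Separation rate ≈ 1.17% per month.

From u* = s/(s+f): s = u·f/(1−u).
s = 0.0216 × 52.9 / (1 − 0.0216) = 1.1426 / 0.9784 ≈ 1.17% per month.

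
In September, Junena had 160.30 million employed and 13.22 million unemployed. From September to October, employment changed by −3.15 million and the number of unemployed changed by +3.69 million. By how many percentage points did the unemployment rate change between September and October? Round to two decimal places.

The unemployment rate changed by +2.10 percentage points.

September: labor force = 160.30 + 13.22 = 173.52; u = 13.22/173.52 = 7.62%.
October: labor force = 157.15 + 16.91 = 174.06; u = 16.91/174.06 = 9.72%.
Change = 9.72% − 7.62% = +2.10 pp.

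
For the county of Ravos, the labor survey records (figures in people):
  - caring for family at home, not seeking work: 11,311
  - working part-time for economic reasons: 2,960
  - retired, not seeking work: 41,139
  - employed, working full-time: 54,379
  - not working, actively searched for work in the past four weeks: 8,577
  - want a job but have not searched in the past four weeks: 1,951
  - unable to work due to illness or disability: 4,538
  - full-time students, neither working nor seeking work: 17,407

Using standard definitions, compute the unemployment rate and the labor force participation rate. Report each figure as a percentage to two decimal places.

Employed = 2,960 + 54,379 = 57,339 (anyone who worked, including part-time for economic reasons, counts as employed).
Unemployed = 8,577.
Labor force = 57,339 + 8,577 = 65,916.
Not in labor force = 11,311 + 41,139 + 1,951 + 4,538 + 17,407 = 76,346 (those not working and not actively searching are outside the labor force — including those who want a job but have given up searching).
Civilian working-age population = 65,916 + 76,346 = 142,262.
Unemployment rate = 8,577 / 65,916 = 13.01%.
Labor force participation rate = 65,916 / 142,262 = 46.33%.

Unemployment rate ≈ 13.01%; labor force participation rate ≈ 46.33%.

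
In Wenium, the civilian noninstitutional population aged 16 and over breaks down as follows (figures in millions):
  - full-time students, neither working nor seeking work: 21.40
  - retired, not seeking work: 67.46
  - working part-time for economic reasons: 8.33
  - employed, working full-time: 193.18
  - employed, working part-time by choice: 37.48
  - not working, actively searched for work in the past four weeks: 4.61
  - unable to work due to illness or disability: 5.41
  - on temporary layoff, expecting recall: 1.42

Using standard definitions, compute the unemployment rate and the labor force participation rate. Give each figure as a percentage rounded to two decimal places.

Unemployment rate ≈ 2.46%; labor force participation rate ≈ 72.22%.

Employed = 8.33 + 193.18 + 37.48 = 238.99 million (anyone who worked, including part-time for economic reasons, counts as employed).
Unemployed = 4.61 + 1.42 = 6.03 million (jobless and actively searching, or on temporary layoff).
Labor force = 238.99 + 6.03 = 245.02 million.
Not in labor force = 21.40 + 67.46 + 5.41 = 94.27 million (those not working and not actively searching are outside the labor force).
Civilian working-age population = 245.02 + 94.27 = 339.29 million.
Unemployment rate = 6.03 / 245.02 = 2.46%.
Labor force participation rate = 245.02 / 339.29 = 72.22%.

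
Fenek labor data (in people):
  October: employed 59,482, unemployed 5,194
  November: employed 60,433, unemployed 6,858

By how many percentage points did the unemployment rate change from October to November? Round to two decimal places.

October: labor force = 59,482 + 5,194 = 64,676; u = 5,194/64,676 = 8.03%.
November: labor force = 60,433 + 6,858 = 67,291; u = 6,858/67,291 = 10.19%.
Change = 10.19% − 8.03% = +2.16 pp.

The unemployment rate changed by +2.16 percentage points.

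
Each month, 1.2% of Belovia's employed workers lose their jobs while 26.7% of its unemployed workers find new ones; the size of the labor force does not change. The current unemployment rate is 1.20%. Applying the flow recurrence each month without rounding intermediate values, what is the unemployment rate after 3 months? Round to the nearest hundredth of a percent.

Unemployment rate after three months ≈ 3.14%.

With a fixed labor force, u_{t+1} = u_t + s·(1−u_t) − f·u_t = u_t·(1−s−f) + s.
Here 1−s−f = 0.721 and s = 0.012.
u_1 = 0.012000 × 0.721 + 0.012 = 0.020652.
u_2 = 0.020652 × 0.721 + 0.012 = 0.026890.
u_3 = 0.026890 × 0.721 + 0.012 = 0.031388.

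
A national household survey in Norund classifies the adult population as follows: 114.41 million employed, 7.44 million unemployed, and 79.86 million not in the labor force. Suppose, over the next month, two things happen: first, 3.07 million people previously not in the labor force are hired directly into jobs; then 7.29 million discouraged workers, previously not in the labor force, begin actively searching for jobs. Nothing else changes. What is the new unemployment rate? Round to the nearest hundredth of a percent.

Initially, labor force = 114.41 + 7.44 = 121.85 million, so u = 7.44/121.85 = 6.11%.
After the first change, employed and labor force both rise by 3.07; unemployed unchanged → E = 117.48, U = 7.44, labor force = 124.92 million.
After the second change, unemployed and labor force both rise by 7.29 → E = 117.48, U = 14.73, labor force = 132.21 million.
New unemployment rate = 14.73 / 132.21 = 11.14%.

New unemployment rate ≈ 11.14%.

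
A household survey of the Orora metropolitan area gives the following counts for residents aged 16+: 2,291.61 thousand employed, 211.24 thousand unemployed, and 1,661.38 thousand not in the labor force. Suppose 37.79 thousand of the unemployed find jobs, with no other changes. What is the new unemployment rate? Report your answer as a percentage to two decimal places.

New unemployment rate ≈ 6.93%.

Initially, labor force = 2,291.61 + 211.24 = 2,502.85 thousand, so u = 211.24/2,502.85 = 8.44%.
After the change, unemployed falls and employed rises by 37.79; labor force unchanged → E = 2,329.40, U = 173.45, labor force = 2,502.85 thousand.
New unemployment rate = 173.45 / 2,502.85 = 6.93%.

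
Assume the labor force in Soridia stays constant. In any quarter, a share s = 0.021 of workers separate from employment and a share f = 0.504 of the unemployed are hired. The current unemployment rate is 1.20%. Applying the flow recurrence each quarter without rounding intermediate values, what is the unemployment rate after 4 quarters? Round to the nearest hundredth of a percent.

Unemployment rate after four quarters ≈ 3.86%.

With a fixed labor force, u_{t+1} = u_t + s·(1−u_t) − f·u_t = u_t·(1−s−f) + s.
Here 1−s−f = 0.475 and s = 0.021.
u_1 = 0.012000 × 0.475 + 0.021 = 0.026700.
u_2 = 0.026700 × 0.475 + 0.021 = 0.033683.
u_3 = 0.033683 × 0.475 + 0.021 = 0.036999.
u_4 = 0.036999 × 0.475 + 0.021 = 0.038575.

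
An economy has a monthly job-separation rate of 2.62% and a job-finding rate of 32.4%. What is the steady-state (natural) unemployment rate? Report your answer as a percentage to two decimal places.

At steady state the flows balance: s·E = f·U, so U/(E+U) = s/(s+f).
u* = 2.62 / (2.62 + 32.4) = 2.62 / 35.02 = 7.48%.

Steady-state unemployment rate ≈ 7.48%.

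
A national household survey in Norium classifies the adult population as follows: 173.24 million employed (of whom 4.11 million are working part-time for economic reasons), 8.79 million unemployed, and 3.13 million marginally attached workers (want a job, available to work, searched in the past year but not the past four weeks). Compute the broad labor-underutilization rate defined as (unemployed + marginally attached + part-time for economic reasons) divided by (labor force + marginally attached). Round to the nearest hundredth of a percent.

Broad underutilization rate ≈ 8.66%.

Labor force = 173.24 + 8.79 = 182.03 million.
Numerator = 8.79 + 3.13 + 4.11 = 16.03 million.
Denominator = 182.03 + 3.13 = 185.16 million.
Broad rate = 16.03 / 185.16 = 8.66%.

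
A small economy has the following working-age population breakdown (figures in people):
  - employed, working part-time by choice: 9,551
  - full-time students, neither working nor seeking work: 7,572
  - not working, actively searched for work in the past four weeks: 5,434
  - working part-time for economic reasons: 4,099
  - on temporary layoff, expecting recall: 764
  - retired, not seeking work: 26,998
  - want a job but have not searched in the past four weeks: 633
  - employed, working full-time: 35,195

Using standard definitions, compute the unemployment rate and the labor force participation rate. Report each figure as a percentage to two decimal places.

Employed = 9,551 + 4,099 + 35,195 = 48,845 (anyone who worked, including part-time for economic reasons, counts as employed).
Unemployed = 5,434 + 764 = 6,198 (jobless and actively searching, or on temporary layoff).
Labor force = 48,845 + 6,198 = 55,043.
Not in labor force = 7,572 + 26,998 + 633 = 35,203 (those not working and not actively searching are outside the labor force — including those who want a job but have given up searching).
Civilian working-age population = 55,043 + 35,203 = 90,246.
Unemployment rate = 6,198 / 55,043 = 11.26%.
Labor force participation rate = 55,043 / 90,246 = 60.99%.

Unemployment rate ≈ 11.26%; labor force participation rate ≈ 60.99%.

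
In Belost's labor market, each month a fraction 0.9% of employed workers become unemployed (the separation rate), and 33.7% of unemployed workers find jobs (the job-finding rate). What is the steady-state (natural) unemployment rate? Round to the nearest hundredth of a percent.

At steady state the flows balance: s·E = f·U, so U/(E+U) = s/(s+f).
u* = 0.9 / (0.9 + 33.7) = 0.9 / 34.60 = 2.60%.

Steady-state unemployment rate ≈ 2.60%.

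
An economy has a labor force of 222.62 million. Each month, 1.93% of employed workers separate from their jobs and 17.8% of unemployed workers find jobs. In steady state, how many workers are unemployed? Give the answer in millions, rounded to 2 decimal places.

About 21.78 million are unemployed in steady state.

Steady-state unemployment rate u* = s/(s+f) = 1.93/(1.93+17.8) = 0.097821.
Unemployed = u* × labor force = 0.097821 × 222.62 ≈ 21.78 million.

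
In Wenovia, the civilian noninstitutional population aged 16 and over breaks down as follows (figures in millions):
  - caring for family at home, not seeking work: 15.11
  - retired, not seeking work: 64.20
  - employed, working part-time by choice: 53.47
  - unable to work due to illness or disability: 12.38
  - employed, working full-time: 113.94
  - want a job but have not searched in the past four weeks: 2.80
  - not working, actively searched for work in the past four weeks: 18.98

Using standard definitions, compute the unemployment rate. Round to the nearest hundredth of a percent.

Employed = 53.47 + 113.94 = 167.41 million.
Unemployed = 18.98 million.
Labor force = 167.41 + 18.98 = 186.39 million.
Unemployment rate = 18.98 / 186.39 = 10.18%.

Unemployment rate ≈ 10.18%.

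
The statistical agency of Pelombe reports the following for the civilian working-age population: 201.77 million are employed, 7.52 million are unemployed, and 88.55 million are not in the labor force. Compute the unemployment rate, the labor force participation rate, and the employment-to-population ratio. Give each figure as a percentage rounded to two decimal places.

Labor force = employed + unemployed = 201.77 + 7.52 = 209.29 million.
Working-age population = 209.29 + 88.55 = 297.84 million.
Unemployment rate = 7.52 / 209.29 = 3.59%.
Labor force participation rate = 209.29 / 297.84 = 70.27%.
Employment-population ratio = 201.77 / 297.84 = 67.74%.

Unemployment rate ≈ 3.59%; labor force participation rate ≈ 70.27%; employment-population ratio ≈ 67.74%.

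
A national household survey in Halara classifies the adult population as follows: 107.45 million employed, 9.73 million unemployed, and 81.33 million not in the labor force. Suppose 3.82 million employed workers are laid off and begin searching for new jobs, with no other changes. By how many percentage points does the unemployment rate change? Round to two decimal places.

Initially, labor force = 107.45 + 9.73 = 117.18 million, so u = 9.73/117.18 = 8.30%.
After the change, employed falls and unemployed rises by 3.82; labor force unchanged → E = 103.63, U = 13.55, labor force = 117.18 million.
New unemployment rate = 13.55 / 117.18 = 11.56%.
Change = 11.56% − 8.30% = +3.26 percentage points.

The unemployment rate changes by +3.26 percentage points.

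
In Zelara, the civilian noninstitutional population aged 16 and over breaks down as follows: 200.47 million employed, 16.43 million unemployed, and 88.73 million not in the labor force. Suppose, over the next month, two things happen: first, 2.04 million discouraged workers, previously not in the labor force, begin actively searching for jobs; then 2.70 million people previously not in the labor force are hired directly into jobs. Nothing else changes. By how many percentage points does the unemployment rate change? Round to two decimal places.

The unemployment rate changes by +0.76 percentage points.

Initially, labor force = 200.47 + 16.43 = 216.90 million, so u = 16.43/216.90 = 7.57%.
After the first change, unemployed and labor force both rise by 2.04 → E = 200.47, U = 18.47, labor force = 218.94 million.
After the second change, employed and labor force both rise by 2.70; unemployed unchanged → E = 203.17, U = 18.47, labor force = 221.64 million.
New unemployment rate = 18.47 / 221.64 = 8.33%.
Change = 8.33% − 7.57% = +0.76 percentage points.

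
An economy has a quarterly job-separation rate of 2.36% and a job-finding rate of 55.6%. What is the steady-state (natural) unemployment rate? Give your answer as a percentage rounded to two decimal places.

Steady-state unemployment rate ≈ 4.07%.

At steady state the flows balance: s·E = f·U, so U/(E+U) = s/(s+f).
u* = 2.36 / (2.36 + 55.6) = 2.36 / 57.96 = 4.07%.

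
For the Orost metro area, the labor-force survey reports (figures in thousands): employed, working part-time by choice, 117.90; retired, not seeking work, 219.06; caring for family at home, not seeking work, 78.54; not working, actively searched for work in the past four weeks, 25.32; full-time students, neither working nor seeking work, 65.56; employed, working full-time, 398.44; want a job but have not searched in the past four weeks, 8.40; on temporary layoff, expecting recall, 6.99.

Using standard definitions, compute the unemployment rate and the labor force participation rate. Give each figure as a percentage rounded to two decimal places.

Employed = 117.90 + 398.44 = 516.34 thousand.
Unemployed = 25.32 + 6.99 = 32.31 thousand (jobless and actively searching, or on temporary layoff).
Labor force = 516.34 + 32.31 = 548.65 thousand.
Not in labor force = 219.06 + 78.54 + 65.56 + 8.40 = 371.56 thousand (those not working and not actively searching are outside the labor force — including those who want a job but have given up searching).
Civilian working-age population = 548.65 + 371.56 = 920.21 thousand.
Unemployment rate = 32.31 / 548.65 = 5.89%.
Labor force participation rate = 548.65 / 920.21 = 59.62%.

Unemployment rate ≈ 5.89%; labor force participation rate ≈ 59.62%.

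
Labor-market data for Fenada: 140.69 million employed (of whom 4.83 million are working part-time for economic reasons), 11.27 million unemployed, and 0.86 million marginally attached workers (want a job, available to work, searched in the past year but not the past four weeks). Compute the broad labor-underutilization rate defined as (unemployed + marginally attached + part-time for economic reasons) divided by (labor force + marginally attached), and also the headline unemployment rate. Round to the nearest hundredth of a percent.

Labor force = 140.69 + 11.27 = 151.96 million.
Numerator = 11.27 + 0.86 + 4.83 = 16.96 million.
Denominator = 151.96 + 0.86 = 152.82 million.
Broad rate = 16.96 / 152.82 = 11.10%.
Headline unemployment rate = 11.27 / 151.96 = 7.42%.

Broad underutilization rate ≈ 11.10%; headline unemployment rate ≈ 7.42%.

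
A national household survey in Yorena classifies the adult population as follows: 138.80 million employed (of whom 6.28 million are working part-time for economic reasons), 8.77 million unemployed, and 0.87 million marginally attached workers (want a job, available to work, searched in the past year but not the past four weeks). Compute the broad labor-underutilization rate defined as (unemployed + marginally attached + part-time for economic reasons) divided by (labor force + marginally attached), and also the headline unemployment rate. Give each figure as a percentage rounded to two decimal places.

Labor force = 138.80 + 8.77 = 147.57 million.
Numerator = 8.77 + 0.87 + 6.28 = 15.92 million.
Denominator = 147.57 + 0.87 = 148.44 million.
Broad rate = 15.92 / 148.44 = 10.72%.
Headline unemployment rate = 8.77 / 147.57 = 5.94%.

Broad underutilization rate ≈ 10.72%; headline unemployment rate ≈ 5.94%.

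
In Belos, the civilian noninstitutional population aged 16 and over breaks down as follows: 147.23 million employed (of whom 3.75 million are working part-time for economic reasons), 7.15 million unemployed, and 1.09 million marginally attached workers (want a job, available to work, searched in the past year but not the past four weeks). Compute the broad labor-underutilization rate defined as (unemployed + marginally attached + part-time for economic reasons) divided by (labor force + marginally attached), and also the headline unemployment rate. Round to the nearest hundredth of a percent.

Labor force = 147.23 + 7.15 = 154.38 million.
Numerator = 7.15 + 1.09 + 3.75 = 11.99 million.
Denominator = 154.38 + 1.09 = 155.47 million.
Broad rate = 11.99 / 155.47 = 7.71%.
Headline unemployment rate = 7.15 / 154.38 = 4.63%.

Broad underutilization rate ≈ 7.71%; headline unemployment rate ≈ 4.63%.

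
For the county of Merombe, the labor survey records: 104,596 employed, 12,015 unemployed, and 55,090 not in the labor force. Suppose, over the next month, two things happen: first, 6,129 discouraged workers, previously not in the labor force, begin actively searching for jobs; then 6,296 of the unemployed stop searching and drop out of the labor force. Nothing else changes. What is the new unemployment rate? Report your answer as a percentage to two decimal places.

Initially, labor force = 104,596 + 12,015 = 116,611, so u = 12,015/116,611 = 10.30%.
After the first change, unemployed and labor force both rise by 6,129 → E = 104,596, U = 18,144, labor force = 122,740.
After the second change, unemployed and labor force both fall by 6,296 → E = 104,596, U = 11,848, labor force = 116,444.
New unemployment rate = 11,848 / 116,444 = 10.17%.

New unemployment rate ≈ 10.17%.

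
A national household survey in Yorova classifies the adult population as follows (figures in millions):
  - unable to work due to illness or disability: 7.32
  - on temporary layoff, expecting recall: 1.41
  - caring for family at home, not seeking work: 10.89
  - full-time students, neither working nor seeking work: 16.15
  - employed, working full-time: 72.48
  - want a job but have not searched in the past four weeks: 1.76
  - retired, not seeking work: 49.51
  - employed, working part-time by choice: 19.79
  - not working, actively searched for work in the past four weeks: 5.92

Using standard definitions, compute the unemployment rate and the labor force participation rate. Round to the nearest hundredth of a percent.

Unemployment rate ≈ 7.36%; labor force participation rate ≈ 53.77%.

Employed = 72.48 + 19.79 = 92.27 million.
Unemployed = 1.41 + 5.92 = 7.33 million (jobless and actively searching, or on temporary layoff).
Labor force = 92.27 + 7.33 = 99.60 million.
Not in labor force = 7.32 + 10.89 + 16.15 + 1.76 + 49.51 = 85.63 million (those not working and not actively searching are outside the labor force — including those who want a job but have given up searching).
Civilian working-age population = 99.60 + 85.63 = 185.23 million.
Unemployment rate = 7.33 / 99.60 = 7.36%.
Labor force participation rate = 99.60 / 185.23 = 53.77%.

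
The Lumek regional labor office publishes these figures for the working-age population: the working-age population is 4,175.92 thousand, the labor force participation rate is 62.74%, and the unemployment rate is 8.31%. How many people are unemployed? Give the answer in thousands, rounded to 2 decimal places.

Labor force = 0.6274 × 4,175.92 = 2,619.97 thousand.
Unemployed = 0.0831 × 2,619.97 ≈ 217.72 thousand.

About 217.72 thousand are unemployed.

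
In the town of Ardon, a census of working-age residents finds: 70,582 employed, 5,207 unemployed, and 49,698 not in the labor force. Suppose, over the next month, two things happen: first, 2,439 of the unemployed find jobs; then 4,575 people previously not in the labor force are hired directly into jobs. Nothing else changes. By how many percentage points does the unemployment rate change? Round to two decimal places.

The unemployment rate changes by −3.43 percentage points.

Initially, labor force = 70,582 + 5,207 = 75,789, so u = 5,207/75,789 = 6.87%.
After the first change, unemployed falls and employed rises by 2,439; labor force unchanged → E = 73,021, U = 2,768, labor force = 75,789.
After the second change, employed and labor force both rise by 4,575; unemployed unchanged → E = 77,596, U = 2,768, labor force = 80,364.
New unemployment rate = 2,768 / 80,364 = 3.44%.
Change = 3.44% − 6.87% = −3.43 percentage points.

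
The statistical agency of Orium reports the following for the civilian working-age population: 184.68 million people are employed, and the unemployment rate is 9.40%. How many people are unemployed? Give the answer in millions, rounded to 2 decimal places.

About 19.16 million are unemployed.

Let U be the number unemployed. The labor force is E + U, and U/(E+U) = 0.0940.
So U = 0.0940 × 184.68 / (1 − 0.0940) = 17.3599 / 0.9060 ≈ 19.16 million.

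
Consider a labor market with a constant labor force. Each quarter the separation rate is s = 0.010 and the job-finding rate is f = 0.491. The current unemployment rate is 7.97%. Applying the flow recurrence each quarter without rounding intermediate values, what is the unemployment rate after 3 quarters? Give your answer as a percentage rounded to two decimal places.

Unemployment rate after three quarters ≈ 2.74%.

With a fixed labor force, u_{t+1} = u_t + s·(1−u_t) − f·u_t = u_t·(1−s−f) + s.
Here 1−s−f = 0.499 and s = 0.010.
u_1 = 0.079700 × 0.499 + 0.010 = 0.049770.
u_2 = 0.049770 × 0.499 + 0.010 = 0.034835.
u_3 = 0.034835 × 0.499 + 0.010 = 0.027383.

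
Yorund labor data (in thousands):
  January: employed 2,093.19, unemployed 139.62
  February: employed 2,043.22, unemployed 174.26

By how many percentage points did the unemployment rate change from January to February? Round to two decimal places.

January: labor force = 2,093.19 + 139.62 = 2,232.81; u = 139.62/2,232.81 = 6.25%.
February: labor force = 2,043.22 + 174.26 = 2,217.48; u = 174.26/2,217.48 = 7.86%.
Change = 7.86% − 6.25% = +1.61 pp.

The unemployment rate changed by +1.61 percentage points.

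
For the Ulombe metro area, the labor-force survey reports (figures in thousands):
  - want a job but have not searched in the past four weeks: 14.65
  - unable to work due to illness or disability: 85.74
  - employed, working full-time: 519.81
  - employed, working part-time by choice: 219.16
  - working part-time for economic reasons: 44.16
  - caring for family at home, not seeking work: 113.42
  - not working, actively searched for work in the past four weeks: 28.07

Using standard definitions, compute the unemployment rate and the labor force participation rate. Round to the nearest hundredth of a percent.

Unemployment rate ≈ 3.46%; labor force participation rate ≈ 79.14%.

Employed = 519.81 + 219.16 + 44.16 = 783.13 thousand (anyone who worked, including part-time for economic reasons, counts as employed).
Unemployed = 28.07 thousand.
Labor force = 783.13 + 28.07 = 811.20 thousand.
Not in labor force = 14.65 + 85.74 + 113.42 = 213.81 thousand (those not working and not actively searching are outside the labor force — including those who want a job but have given up searching).
Civilian working-age population = 811.20 + 213.81 = 1,025.01 thousand.
Unemployment rate = 28.07 / 811.20 = 3.46%.
Labor force participation rate = 811.20 / 1,025.01 = 79.14%.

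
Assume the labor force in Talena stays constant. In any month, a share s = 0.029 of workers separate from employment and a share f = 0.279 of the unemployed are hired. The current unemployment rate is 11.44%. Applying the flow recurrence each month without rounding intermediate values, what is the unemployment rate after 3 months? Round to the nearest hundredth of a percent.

With a fixed labor force, u_{t+1} = u_t + s·(1−u_t) − f·u_t = u_t·(1−s−f) + s.
Here 1−s−f = 0.692 and s = 0.029.
u_1 = 0.114400 × 0.692 + 0.029 = 0.108165.
u_2 = 0.108165 × 0.692 + 0.029 = 0.103850.
u_3 = 0.103850 × 0.692 + 0.029 = 0.100864.

Unemployment rate after three months ≈ 10.09%.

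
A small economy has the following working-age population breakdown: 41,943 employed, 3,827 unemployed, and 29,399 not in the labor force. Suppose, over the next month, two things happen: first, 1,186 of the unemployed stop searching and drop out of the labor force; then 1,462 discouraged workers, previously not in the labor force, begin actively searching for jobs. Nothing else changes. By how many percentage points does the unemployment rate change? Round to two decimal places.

The unemployment rate changes by +0.55 percentage points.

Initially, labor force = 41,943 + 3,827 = 45,770, so u = 3,827/45,770 = 8.36%.
After the first change, unemployed and labor force both fall by 1,186 → E = 41,943, U = 2,641, labor force = 44,584.
After the second change, unemployed and labor force both rise by 1,462 → E = 41,943, U = 4,103, labor force = 46,046.
New unemployment rate = 4,103 / 46,046 = 8.91%.
Change = 8.91% − 8.36% = +0.55 percentage points.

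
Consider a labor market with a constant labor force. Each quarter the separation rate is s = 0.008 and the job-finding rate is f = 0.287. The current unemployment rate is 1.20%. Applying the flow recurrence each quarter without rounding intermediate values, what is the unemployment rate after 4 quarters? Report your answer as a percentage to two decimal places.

With a fixed labor force, u_{t+1} = u_t + s·(1−u_t) − f·u_t = u_t·(1−s−f) + s.
Here 1−s−f = 0.705 and s = 0.008.
u_1 = 0.012000 × 0.705 + 0.008 = 0.016460.
u_2 = 0.016460 × 0.705 + 0.008 = 0.019604.
u_3 = 0.019604 × 0.705 + 0.008 = 0.021821.
u_4 = 0.021821 × 0.705 + 0.008 = 0.023384.

Unemployment rate after four quarters ≈ 2.34%.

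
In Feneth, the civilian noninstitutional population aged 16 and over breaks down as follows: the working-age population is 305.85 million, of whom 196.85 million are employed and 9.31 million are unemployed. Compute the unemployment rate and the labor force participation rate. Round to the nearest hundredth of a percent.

Unemployment rate ≈ 4.52%; labor force participation rate ≈ 67.41%.

Labor force = employed + unemployed = 196.85 + 9.31 = 206.16 million.
Unemployment rate = 9.31 / 206.16 = 4.52%.
Labor force participation rate = 206.16 / 305.85 = 67.41%.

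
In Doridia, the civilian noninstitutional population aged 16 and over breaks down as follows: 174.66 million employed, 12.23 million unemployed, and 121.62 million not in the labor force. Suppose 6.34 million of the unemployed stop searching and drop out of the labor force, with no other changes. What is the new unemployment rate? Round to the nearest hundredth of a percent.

New unemployment rate ≈ 3.26%.

Initially, labor force = 174.66 + 12.23 = 186.89 million, so u = 12.23/186.89 = 6.54%.
After the change, unemployed and labor force both fall by 6.34 → E = 174.66, U = 5.89, labor force = 180.55 million.
New unemployment rate = 5.89 / 180.55 = 3.26%.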